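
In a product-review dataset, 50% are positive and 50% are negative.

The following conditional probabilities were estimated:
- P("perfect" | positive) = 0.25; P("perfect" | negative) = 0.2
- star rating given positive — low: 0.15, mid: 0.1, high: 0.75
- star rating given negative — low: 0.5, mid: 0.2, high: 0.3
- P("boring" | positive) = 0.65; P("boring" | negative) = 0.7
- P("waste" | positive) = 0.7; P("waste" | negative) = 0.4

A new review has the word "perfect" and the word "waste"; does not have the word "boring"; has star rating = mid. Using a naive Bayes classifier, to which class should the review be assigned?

positive: 0.5 × 0.25 × 0.1 × (1−0.65) × 0.7 = 0.0030625
negative: 0.5 × 0.2 × 0.2 × (1−0.7) × 0.4 = 0.0024
Highest score → positive.

positive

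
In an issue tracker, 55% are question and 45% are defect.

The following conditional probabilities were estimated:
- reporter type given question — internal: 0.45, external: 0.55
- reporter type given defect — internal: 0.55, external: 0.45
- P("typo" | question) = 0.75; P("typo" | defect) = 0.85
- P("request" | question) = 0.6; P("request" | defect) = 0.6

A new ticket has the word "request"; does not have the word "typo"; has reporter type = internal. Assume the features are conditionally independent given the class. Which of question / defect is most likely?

question

question: 0.55 × 0.45 × (1−0.75) × 0.6 = 0.037125
defect: 0.45 × 0.55 × (1−0.85) × 0.6 = 0.022275
Highest score → question.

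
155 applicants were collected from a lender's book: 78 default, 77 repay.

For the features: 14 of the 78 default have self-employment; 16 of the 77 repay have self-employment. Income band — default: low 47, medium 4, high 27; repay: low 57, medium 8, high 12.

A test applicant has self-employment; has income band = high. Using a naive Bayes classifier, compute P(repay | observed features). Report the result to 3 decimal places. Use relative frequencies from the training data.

0.340

default: (78/155) × (14/78) × (27/78) ≈ 0.0312655
repay: (77/155) × (16/77) × (12/77) ≈ 0.0160871
P(repay | x) = 0.0160871 / 0.0473526 ≈ 0.340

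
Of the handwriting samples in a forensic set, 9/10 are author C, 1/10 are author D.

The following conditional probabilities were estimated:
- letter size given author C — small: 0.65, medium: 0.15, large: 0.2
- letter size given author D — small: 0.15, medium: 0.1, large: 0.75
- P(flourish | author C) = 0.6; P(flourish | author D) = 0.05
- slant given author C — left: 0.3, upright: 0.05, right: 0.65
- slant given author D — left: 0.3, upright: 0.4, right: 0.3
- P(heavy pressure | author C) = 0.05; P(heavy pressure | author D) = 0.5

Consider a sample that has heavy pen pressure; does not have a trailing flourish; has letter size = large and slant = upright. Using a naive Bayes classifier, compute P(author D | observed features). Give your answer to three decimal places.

0.988

author C: 0.9 × 0.2 × (1−0.6) × 0.05 × 0.05 = 0.00018
author D: 0.1 × 0.75 × (1−0.05) × 0.4 × 0.5 = 0.01425
P(author D | x) = 0.01425 / 0.01443 ≈ 0.988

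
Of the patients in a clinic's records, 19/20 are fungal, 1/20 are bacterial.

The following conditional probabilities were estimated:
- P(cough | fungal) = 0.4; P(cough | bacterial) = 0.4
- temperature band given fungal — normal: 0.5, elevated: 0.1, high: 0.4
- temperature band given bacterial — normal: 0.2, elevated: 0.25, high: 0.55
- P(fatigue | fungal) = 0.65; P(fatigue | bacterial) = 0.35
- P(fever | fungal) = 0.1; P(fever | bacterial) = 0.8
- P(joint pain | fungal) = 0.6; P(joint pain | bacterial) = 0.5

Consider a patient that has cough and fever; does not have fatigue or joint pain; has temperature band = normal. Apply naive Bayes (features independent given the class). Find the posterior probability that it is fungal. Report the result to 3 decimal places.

0.719

fungal: 0.95 × 0.4 × 0.5 × (1−0.65) × 0.1 × (1−0.6) = 0.00266
bacterial: 0.05 × 0.4 × 0.2 × (1−0.35) × 0.8 × (1−0.5) = 0.00104
P(fungal | x) = 0.00266 / 0.0037 ≈ 0.719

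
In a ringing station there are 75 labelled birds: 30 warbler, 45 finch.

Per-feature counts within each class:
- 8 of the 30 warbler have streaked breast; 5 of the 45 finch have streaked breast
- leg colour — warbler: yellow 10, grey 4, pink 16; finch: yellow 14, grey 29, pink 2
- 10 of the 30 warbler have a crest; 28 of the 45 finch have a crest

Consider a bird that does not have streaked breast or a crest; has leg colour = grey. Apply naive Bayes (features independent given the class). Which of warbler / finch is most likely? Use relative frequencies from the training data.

finch

warbler: (30/75) × (22/30) × (4/30) × (20/30) ≈ 0.0260741
finch: (45/75) × (40/45) × (29/45) × (17/45) ≈ 0.129844
Highest score → finch.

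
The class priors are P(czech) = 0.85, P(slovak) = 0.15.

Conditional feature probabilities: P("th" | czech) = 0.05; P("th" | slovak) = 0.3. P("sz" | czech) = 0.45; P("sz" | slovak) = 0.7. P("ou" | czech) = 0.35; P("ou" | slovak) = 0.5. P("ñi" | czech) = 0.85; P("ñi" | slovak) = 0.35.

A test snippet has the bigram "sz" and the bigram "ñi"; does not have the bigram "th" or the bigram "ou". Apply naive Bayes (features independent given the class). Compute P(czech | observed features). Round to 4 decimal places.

czech: 0.85 × (1−0.05) × 0.45 × (1−0.35) × 0.85 = 0.2007646875
slovak: 0.15 × (1−0.3) × 0.7 × (1−0.5) × 0.35 = 0.0128625
P(czech | x) = 0.2007646875 / 0.2136271875 ≈ 0.9398

0.9398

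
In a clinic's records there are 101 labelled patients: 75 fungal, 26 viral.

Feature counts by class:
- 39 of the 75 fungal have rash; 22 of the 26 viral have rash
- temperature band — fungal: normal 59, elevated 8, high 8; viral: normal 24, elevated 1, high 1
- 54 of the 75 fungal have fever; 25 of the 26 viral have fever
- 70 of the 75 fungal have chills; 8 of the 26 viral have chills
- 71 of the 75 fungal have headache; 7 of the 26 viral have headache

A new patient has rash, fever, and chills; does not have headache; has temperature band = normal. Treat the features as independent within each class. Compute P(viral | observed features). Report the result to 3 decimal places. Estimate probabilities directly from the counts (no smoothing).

0.800

fungal: (75/101) × (39/75) × (59/75) × (54/75) × (70/75) × (4/75) ≈ 0.0108868
viral: (26/101) × (22/26) × (24/26) × (25/26) × (8/26) × (19/26) ≈ 0.0434713
P(viral | x) = 0.0434713 / 0.0543581 ≈ 0.800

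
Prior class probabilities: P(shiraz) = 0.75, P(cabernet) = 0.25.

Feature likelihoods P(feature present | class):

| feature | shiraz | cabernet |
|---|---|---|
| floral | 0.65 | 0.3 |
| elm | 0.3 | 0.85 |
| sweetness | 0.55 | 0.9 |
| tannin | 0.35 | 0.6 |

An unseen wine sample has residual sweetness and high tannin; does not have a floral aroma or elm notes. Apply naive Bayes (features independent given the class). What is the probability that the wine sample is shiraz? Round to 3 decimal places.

0.714

shiraz: 0.75 × (1−0.65) × (1−0.3) × 0.55 × 0.35 = 0.035371875
cabernet: 0.25 × (1−0.3) × (1−0.85) × 0.9 × 0.6 = 0.014175
P(shiraz | x) = 0.035371875 / 0.049546875 ≈ 0.714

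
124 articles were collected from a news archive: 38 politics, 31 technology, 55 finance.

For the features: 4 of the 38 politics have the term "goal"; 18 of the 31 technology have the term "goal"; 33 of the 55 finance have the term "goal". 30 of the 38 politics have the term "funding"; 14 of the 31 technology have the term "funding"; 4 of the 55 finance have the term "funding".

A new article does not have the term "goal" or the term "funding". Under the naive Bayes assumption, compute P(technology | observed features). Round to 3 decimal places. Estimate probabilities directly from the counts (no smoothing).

0.206

politics: (38/124) × (34/38) × (8/38) ≈ 0.057725
technology: (31/124) × (13/31) × (17/31) ≈ 0.0574922
finance: (55/124) × (22/55) × (51/55) ≈ 0.164516
P(technology | x) = 0.0574922 / 0.2797332 ≈ 0.206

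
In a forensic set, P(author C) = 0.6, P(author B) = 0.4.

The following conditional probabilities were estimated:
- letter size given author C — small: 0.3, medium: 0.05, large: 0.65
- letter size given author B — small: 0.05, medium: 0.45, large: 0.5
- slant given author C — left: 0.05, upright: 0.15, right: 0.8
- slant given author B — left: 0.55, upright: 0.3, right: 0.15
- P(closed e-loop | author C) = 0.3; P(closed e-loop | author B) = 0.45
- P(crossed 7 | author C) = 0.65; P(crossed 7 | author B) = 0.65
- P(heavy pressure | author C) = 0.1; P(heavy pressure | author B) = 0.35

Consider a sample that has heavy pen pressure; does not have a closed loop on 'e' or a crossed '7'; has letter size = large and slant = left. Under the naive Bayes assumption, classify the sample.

author C: 0.6 × 0.65 × 0.05 × (1−0.3) × (1−0.65) × 0.1 = 0.00047775
author B: 0.4 × 0.5 × 0.55 × (1−0.45) × (1−0.65) × 0.35 = 0.00741125
Highest score → author B.

author B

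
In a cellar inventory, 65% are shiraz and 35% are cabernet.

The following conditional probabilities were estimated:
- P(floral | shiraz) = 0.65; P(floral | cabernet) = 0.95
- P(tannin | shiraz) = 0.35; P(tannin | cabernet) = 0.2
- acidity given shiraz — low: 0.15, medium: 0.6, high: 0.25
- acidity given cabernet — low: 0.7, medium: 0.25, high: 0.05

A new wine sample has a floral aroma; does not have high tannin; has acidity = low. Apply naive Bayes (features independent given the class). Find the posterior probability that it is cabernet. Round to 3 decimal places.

shiraz: 0.65 × 0.65 × (1−0.35) × 0.15 = 0.04119375
cabernet: 0.35 × 0.95 × (1−0.2) × 0.7 = 0.1862
P(cabernet | x) = 0.1862 / 0.22739375 ≈ 0.819

0.819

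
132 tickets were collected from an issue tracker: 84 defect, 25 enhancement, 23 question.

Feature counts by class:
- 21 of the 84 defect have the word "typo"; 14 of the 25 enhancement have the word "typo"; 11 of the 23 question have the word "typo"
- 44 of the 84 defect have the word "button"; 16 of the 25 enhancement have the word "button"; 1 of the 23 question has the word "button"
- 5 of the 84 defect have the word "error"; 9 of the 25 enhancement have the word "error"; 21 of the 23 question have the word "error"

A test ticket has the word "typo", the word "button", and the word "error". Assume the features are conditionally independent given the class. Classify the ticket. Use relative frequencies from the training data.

enhancement

defect: (84/132) × (21/84) × (44/84) × (5/84) ≈ 0.00496032
enhancement: (25/132) × (14/25) × (16/25) × (9/25) ≈ 0.0244364
question: (23/132) × (11/23) × (1/23) × (21/23) ≈ 0.00330813
Highest score → enhancement.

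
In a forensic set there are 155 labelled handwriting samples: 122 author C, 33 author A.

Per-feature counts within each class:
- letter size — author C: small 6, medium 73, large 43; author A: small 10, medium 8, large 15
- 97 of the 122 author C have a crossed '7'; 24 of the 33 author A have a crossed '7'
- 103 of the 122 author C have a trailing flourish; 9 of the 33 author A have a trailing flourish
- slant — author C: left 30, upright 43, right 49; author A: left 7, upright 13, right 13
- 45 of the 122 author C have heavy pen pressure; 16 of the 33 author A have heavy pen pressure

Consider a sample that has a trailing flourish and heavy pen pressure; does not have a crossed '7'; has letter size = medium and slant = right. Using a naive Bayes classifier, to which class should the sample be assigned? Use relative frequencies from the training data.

author C

author C: (122/155) × (73/122) × (25/122) × (103/122) × (49/122) × (45/122) ≈ 0.0120708
author A: (33/155) × (8/33) × (9/33) × (9/33) × (13/33) × (16/33) ≈ 0.000733248
Highest score → author C.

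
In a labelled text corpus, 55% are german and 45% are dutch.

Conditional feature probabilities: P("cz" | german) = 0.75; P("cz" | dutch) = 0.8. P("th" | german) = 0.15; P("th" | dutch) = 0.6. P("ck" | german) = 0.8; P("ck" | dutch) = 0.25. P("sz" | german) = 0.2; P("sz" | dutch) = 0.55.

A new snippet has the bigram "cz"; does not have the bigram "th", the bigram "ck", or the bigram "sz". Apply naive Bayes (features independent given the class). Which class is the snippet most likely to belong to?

german

german: 0.55 × 0.75 × (1−0.15) × (1−0.8) × (1−0.2) = 0.0561
dutch: 0.45 × 0.8 × (1−0.6) × (1−0.25) × (1−0.55) = 0.0486
Highest score → german.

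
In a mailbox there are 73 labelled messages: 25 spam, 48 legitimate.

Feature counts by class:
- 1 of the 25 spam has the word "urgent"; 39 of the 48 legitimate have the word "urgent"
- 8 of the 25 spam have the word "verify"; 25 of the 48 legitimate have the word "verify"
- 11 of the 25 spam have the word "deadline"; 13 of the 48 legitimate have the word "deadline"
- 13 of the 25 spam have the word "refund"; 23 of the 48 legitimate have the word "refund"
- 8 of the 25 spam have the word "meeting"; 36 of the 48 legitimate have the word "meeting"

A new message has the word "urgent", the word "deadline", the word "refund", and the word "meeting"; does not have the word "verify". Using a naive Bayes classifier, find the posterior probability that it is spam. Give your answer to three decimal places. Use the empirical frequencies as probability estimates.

0.027

spam: (25/73) × (1/25) × (17/25) × (11/25) × (13/25) × (8/25) ≈ 0.000682012
legitimate: (48/73) × (39/48) × (23/48) × (13/48) × (23/48) × (36/48) ≈ 0.024916
P(spam | x) = 0.000682012 / 0.025598012 ≈ 0.027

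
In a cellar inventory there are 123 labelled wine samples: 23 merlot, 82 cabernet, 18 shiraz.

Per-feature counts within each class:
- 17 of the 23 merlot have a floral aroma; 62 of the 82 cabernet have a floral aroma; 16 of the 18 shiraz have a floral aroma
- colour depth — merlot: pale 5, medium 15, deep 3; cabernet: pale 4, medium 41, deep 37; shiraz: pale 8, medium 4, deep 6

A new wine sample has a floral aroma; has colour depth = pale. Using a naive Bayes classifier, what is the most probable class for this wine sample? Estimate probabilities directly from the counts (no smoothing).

merlot: (23/123) × (17/23) × (5/23) ≈ 0.030046
cabernet: (82/123) × (62/82) × (4/82) ≈ 0.0245885
shiraz: (18/123) × (16/18) × (8/18) ≈ 0.0578139
Highest score → shiraz.

shiraz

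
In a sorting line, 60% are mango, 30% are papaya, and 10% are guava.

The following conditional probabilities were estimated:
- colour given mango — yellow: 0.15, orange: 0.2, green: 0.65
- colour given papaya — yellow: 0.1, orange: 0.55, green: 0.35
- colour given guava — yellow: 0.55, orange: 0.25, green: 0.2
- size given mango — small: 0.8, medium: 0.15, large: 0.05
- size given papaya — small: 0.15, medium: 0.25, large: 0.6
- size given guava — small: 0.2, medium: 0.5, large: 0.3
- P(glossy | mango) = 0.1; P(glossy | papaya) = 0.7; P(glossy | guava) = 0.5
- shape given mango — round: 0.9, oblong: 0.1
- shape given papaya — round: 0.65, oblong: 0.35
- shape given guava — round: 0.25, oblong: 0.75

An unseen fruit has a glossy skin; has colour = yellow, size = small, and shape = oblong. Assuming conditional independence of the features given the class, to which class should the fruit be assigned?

guava

mango: 0.6 × 0.15 × 0.8 × 0.1 × 0.1 = 0.00072
papaya: 0.3 × 0.1 × 0.15 × 0.7 × 0.35 = 0.0011025
guava: 0.1 × 0.55 × 0.2 × 0.5 × 0.75 = 0.004125
Highest score → guava.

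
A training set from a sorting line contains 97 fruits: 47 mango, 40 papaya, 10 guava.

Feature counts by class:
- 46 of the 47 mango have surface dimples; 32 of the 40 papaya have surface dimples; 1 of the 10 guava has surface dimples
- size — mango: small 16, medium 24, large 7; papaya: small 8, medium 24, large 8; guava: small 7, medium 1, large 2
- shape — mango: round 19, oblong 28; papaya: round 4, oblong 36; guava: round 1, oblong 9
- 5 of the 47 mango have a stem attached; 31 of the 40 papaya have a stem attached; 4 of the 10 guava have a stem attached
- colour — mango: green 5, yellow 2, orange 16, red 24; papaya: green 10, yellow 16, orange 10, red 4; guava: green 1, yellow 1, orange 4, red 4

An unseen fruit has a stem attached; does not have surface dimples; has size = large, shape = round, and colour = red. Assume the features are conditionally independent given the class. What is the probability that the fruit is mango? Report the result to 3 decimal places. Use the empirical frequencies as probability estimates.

0.074

mango: (47/97) × (1/47) × (7/47) × (19/47) × (5/47) × (24/47) ≈ 0.0000337186
papaya: (40/97) × (8/40) × (8/40) × (4/40) × (31/40) × (4/40) ≈ 0.000127835
guava: (10/97) × (9/10) × (2/10) × (1/10) × (4/10) × (4/10) ≈ 0.000296907
P(mango | x) = 0.0000337186 / 0.0004584606 ≈ 0.074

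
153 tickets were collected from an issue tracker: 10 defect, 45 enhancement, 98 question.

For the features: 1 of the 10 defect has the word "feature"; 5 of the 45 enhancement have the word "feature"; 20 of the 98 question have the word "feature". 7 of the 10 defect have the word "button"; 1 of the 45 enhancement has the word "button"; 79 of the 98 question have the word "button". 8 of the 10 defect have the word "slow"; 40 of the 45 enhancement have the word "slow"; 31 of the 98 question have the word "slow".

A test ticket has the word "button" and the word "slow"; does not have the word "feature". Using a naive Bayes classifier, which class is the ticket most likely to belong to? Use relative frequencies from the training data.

question

defect: (10/153) × (9/10) × (7/10) × (8/10) ≈ 0.0329412
enhancement: (45/153) × (40/45) × (1/45) × (40/45) ≈ 0.00516421
question: (98/153) × (78/98) × (79/98) × (31/98) ≈ 0.129999
Highest score → question.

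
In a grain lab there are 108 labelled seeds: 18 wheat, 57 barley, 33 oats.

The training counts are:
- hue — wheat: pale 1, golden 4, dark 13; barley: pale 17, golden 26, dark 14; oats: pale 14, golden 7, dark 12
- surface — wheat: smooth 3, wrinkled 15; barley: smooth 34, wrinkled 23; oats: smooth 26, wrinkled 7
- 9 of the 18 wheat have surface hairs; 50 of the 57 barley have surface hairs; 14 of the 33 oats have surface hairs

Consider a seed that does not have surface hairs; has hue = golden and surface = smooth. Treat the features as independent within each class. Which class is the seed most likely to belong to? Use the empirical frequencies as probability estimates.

oats

wheat: (18/108) × (4/18) × (3/18) × (9/18) ≈ 0.00308642
barley: (57/108) × (26/57) × (34/57) × (7/57) ≈ 0.0176351
oats: (33/108) × (7/33) × (26/33) × (19/33) ≈ 0.0294018
Highest score → oats.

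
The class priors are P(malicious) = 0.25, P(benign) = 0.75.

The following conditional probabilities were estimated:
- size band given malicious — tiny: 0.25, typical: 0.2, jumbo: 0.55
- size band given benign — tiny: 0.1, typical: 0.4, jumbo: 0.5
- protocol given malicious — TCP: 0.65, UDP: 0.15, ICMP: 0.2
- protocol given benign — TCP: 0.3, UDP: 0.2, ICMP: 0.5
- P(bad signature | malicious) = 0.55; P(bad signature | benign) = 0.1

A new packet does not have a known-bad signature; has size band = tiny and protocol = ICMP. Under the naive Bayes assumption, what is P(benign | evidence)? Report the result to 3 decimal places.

0.857

malicious: 0.25 × 0.25 × 0.2 × (1−0.55) = 0.005625
benign: 0.75 × 0.1 × 0.5 × (1−0.1) = 0.03375
P(benign | x) = 0.03375 / 0.039375 ≈ 0.857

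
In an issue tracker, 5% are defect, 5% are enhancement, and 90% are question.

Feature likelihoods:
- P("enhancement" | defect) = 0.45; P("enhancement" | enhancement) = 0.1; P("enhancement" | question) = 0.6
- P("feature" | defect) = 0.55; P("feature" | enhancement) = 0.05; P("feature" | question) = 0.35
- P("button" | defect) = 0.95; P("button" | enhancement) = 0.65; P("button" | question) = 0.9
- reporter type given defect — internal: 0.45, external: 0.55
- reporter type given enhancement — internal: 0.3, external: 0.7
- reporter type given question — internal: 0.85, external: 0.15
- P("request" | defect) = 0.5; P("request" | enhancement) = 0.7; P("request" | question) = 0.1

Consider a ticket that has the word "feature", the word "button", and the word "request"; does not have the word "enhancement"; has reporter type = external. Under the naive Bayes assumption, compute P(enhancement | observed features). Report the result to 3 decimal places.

0.113

defect: 0.05 × (1−0.45) × 0.55 × 0.95 × 0.55 × 0.5 = 0.00395140625
enhancement: 0.05 × (1−0.1) × 0.05 × 0.65 × 0.7 × 0.7 = 0.000716625
question: 0.9 × (1−0.6) × 0.35 × 0.9 × 0.15 × 0.1 = 0.001701
P(enhancement | x) = 0.000716625 / 0.00636903125 ≈ 0.113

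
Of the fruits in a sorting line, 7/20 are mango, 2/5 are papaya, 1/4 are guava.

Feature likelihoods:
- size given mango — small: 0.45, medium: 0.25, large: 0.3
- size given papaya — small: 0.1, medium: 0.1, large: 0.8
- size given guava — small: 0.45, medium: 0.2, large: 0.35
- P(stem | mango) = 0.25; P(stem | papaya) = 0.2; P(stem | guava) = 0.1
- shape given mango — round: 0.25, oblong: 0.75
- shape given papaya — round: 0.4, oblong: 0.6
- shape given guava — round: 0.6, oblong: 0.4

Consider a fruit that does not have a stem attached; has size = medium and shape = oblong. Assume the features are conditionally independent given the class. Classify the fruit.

mango

mango: 0.35 × 0.25 × (1−0.25) × 0.75 = 0.04921875
papaya: 0.4 × 0.1 × (1−0.2) × 0.6 = 0.0192
guava: 0.25 × 0.2 × (1−0.1) × 0.4 = 0.018
Highest score → mango.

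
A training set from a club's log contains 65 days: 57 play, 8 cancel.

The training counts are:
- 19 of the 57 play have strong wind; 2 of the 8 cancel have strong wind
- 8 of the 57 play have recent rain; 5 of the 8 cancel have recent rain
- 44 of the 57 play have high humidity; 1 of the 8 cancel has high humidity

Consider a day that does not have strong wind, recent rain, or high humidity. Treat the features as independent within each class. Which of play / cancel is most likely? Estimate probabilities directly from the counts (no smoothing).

play: (57/65) × (38/57) × (49/57) × (13/57) ≈ 0.11462
cancel: (8/65) × (6/8) × (3/8) × (7/8) ≈ 0.0302885
Highest score → play.

play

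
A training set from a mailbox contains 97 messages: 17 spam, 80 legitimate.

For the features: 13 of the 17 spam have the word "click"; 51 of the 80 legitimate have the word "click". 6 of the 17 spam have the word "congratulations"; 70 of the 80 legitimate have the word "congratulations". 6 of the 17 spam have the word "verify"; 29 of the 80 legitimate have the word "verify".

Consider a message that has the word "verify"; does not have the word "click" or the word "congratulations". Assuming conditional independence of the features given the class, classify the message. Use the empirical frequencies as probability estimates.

spam: (17/97) × (4/17) × (11/17) × (6/17) ≈ 0.00941747
legitimate: (80/97) × (29/80) × (10/80) × (29/80) ≈ 0.013547
Highest score → legitimate.

legitimate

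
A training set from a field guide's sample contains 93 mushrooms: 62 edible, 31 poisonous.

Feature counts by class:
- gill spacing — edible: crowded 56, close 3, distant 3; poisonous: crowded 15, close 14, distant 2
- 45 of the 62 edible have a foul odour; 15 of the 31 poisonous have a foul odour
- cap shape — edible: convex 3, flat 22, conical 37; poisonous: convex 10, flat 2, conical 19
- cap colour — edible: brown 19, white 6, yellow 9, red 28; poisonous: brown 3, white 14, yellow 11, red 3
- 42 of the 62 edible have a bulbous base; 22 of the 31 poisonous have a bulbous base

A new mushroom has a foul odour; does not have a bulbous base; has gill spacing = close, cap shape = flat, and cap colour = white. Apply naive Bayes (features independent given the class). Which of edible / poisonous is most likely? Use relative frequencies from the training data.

edible: (62/93) × (3/62) × (45/62) × (22/62) × (6/62) × (20/62) ≈ 0.000259351
poisonous: (31/93) × (14/31) × (15/31) × (2/31) × (14/31) × (9/31) ≈ 0.000616155
Highest score → poisonous.

poisonous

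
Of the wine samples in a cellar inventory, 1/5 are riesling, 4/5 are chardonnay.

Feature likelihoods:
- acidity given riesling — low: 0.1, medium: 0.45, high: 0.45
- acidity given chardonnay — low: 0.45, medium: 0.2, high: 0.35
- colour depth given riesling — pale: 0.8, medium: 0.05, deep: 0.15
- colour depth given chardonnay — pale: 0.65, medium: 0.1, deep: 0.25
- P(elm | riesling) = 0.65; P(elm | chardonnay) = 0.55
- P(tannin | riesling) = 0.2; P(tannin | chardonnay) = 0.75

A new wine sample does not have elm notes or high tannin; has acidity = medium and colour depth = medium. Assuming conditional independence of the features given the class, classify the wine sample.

chardonnay

riesling: 0.2 × 0.45 × 0.05 × (1−0.65) × (1−0.2) = 0.00126
chardonnay: 0.8 × 0.2 × 0.1 × (1−0.55) × (1−0.75) = 0.0018
Highest score → chardonnay.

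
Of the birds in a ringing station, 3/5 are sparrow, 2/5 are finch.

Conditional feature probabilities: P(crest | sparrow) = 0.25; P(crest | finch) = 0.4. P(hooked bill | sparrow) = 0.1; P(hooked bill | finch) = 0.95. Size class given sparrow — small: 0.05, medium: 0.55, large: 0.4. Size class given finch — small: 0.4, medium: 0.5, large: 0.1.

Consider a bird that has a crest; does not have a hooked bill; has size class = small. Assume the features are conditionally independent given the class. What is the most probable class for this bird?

sparrow

sparrow: 0.6 × 0.25 × (1−0.1) × 0.05 = 0.00675
finch: 0.4 × 0.4 × (1−0.95) × 0.4 = 0.0032
Highest score → sparrow.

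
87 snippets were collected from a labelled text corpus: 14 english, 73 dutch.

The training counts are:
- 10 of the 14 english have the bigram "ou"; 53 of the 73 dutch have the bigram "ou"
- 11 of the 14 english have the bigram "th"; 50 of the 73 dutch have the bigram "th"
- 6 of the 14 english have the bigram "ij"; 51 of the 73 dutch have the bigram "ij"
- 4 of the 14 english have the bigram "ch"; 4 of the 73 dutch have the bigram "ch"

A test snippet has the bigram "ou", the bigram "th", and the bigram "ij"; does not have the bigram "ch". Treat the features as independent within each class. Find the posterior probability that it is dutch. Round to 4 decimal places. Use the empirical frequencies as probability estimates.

0.9088

english: (14/87) × (10/14) × (11/14) × (6/14) × (10/14) ≈ 0.0276465
dutch: (73/87) × (53/73) × (50/73) × (51/73) × (69/73) ≈ 0.275535
P(dutch | x) = 0.275535 / 0.3031815 ≈ 0.9088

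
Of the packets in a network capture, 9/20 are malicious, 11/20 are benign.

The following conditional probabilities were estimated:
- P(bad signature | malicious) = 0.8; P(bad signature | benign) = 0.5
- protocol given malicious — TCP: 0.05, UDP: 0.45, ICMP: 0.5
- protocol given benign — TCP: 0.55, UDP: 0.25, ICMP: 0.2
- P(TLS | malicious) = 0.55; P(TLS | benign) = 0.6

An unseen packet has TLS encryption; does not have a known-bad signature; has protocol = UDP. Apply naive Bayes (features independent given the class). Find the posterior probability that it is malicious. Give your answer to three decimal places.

malicious: 0.45 × (1−0.8) × 0.45 × 0.55 = 0.022275
benign: 0.55 × (1−0.5) × 0.25 × 0.6 = 0.04125
P(malicious | x) = 0.022275 / 0.063525 ≈ 0.351

0.351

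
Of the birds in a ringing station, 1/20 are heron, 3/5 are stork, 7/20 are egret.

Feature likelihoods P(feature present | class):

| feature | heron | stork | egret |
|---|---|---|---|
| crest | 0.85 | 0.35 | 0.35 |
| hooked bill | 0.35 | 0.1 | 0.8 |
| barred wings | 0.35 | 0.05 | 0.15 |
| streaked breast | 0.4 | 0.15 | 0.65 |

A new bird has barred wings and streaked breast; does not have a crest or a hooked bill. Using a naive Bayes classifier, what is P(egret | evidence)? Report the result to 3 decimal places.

0.572

heron: 0.05 × (1−0.85) × (1−0.35) × 0.35 × 0.4 = 0.0006825
stork: 0.6 × (1−0.35) × (1−0.1) × 0.05 × 0.15 = 0.0026325
egret: 0.35 × (1−0.35) × (1−0.8) × 0.15 × 0.65 = 0.00443625
P(egret | x) = 0.00443625 / 0.00775125 ≈ 0.572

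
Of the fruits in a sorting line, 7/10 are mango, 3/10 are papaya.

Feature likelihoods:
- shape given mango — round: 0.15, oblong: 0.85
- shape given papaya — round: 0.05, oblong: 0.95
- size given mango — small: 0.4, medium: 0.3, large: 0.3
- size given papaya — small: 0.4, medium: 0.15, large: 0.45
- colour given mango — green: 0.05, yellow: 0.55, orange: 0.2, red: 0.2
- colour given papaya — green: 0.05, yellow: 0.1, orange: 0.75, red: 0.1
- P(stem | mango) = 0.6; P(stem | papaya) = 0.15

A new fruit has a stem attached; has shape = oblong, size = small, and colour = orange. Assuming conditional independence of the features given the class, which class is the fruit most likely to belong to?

mango

mango: 0.7 × 0.85 × 0.4 × 0.2 × 0.6 = 0.02856
papaya: 0.3 × 0.95 × 0.4 × 0.75 × 0.15 = 0.012825
Highest score → mango.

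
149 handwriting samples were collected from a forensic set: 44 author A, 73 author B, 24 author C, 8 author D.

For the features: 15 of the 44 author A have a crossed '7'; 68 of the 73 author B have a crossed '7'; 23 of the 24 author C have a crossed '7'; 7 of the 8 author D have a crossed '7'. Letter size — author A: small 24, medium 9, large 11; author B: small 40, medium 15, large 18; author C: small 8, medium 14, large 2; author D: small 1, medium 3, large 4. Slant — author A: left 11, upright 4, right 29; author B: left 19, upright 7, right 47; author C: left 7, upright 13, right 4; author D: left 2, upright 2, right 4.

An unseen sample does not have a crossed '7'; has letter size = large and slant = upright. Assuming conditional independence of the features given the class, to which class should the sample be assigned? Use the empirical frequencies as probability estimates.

author A: (44/149) × (29/44) × (11/44) × (4/44) ≈ 0.00442343
author B: (73/149) × (5/73) × (18/73) × (7/73) ≈ 0.00079343
author C: (24/149) × (1/24) × (2/24) × (13/24) ≈ 0.000302946
author D: (8/149) × (1/8) × (4/8) × (2/8) ≈ 0.000838926
Highest score → author A.

author A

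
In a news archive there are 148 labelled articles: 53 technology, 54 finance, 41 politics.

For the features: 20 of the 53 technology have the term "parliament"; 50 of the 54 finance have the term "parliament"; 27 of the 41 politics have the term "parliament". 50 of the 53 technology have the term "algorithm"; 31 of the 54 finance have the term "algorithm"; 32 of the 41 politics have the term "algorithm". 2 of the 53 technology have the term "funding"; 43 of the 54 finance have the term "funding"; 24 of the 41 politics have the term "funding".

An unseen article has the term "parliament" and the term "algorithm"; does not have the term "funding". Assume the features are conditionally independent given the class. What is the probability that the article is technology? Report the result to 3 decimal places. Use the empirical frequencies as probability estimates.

technology: (53/148) × (20/53) × (50/53) × (51/53) ≈ 0.122675
finance: (54/148) × (50/54) × (31/54) × (11/54) ≈ 0.0395071
politics: (41/148) × (27/41) × (32/41) × (17/41) ≈ 0.0590382
P(technology | x) = 0.122675 / 0.2212203 ≈ 0.555

0.555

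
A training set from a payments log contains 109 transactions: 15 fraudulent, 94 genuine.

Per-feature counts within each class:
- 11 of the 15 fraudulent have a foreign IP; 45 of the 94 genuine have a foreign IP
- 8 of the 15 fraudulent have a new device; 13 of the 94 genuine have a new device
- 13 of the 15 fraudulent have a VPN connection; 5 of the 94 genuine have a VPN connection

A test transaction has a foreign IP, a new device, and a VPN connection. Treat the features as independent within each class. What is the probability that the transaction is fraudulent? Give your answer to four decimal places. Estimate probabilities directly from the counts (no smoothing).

0.9389

fraudulent: (15/109) × (11/15) × (8/15) × (13/15) ≈ 0.0466463
genuine: (94/109) × (45/94) × (13/94) × (5/94) ≈ 0.00303699
P(fraudulent | x) = 0.0466463 / 0.04968329 ≈ 0.9389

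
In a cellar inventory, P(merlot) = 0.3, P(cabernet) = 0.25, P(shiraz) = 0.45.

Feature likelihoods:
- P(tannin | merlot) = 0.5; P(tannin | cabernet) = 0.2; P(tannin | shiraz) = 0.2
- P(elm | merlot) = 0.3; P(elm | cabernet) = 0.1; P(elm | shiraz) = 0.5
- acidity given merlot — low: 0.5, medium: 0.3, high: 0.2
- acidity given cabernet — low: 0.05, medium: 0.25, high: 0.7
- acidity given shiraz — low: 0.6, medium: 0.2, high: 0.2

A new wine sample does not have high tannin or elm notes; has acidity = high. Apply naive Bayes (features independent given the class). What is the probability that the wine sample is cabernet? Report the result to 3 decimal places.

merlot: 0.3 × (1−0.5) × (1−0.3) × 0.2 = 0.021
cabernet: 0.25 × (1−0.2) × (1−0.1) × 0.7 = 0.126
shiraz: 0.45 × (1−0.2) × (1−0.5) × 0.2 = 0.036
P(cabernet | x) = 0.126 / 0.183 ≈ 0.689

0.689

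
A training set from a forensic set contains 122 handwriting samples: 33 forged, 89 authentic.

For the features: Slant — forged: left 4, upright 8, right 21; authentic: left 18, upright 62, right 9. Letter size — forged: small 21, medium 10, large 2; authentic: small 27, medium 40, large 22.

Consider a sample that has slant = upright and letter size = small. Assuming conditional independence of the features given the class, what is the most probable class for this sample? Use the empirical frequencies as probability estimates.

authentic

forged: (33/122) × (8/33) × (21/33) ≈ 0.0417288
authentic: (89/122) × (62/89) × (27/89) ≈ 0.154172
Highest score → authentic.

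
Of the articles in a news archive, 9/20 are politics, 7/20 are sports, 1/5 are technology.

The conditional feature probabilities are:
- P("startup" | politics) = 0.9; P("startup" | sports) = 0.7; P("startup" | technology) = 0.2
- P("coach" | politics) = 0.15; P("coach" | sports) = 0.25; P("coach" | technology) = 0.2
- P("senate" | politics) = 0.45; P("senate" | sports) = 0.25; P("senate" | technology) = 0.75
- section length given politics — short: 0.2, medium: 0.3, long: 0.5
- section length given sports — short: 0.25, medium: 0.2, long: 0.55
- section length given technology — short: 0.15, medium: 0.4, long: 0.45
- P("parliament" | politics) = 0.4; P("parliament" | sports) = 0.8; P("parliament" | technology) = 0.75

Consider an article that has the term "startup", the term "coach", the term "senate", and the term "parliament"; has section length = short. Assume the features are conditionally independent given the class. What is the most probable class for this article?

sports

politics: 0.45 × 0.9 × 0.15 × 0.45 × 0.2 × 0.4 = 0.002187
sports: 0.35 × 0.7 × 0.25 × 0.25 × 0.25 × 0.8 = 0.0030625
technology: 0.2 × 0.2 × 0.2 × 0.75 × 0.15 × 0.75 = 0.000675
Highest score → sports.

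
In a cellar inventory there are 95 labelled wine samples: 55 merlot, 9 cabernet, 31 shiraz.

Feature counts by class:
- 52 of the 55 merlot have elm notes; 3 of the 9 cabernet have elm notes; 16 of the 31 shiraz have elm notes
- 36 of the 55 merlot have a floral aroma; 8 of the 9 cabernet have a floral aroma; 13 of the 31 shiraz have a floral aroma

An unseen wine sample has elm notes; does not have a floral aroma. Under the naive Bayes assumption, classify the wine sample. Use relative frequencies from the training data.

merlot

merlot: (55/95) × (52/55) × (19/55) ≈ 0.189091
cabernet: (9/95) × (3/9) × (1/9) ≈ 0.00350877
shiraz: (31/95) × (16/31) × (18/31) ≈ 0.0977929
Highest score → merlot.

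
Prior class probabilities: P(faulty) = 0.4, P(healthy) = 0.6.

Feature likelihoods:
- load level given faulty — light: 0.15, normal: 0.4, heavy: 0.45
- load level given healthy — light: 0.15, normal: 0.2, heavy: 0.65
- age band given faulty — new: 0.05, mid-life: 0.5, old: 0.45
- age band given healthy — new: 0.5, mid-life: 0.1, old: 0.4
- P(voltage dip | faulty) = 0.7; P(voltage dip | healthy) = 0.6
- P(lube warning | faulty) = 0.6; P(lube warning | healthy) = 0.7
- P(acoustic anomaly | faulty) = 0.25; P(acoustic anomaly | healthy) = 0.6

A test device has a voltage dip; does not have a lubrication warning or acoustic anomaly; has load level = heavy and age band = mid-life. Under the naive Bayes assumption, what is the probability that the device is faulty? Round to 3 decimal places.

0.871

faulty: 0.4 × 0.45 × 0.5 × 0.7 × (1−0.6) × (1−0.25) = 0.0189
healthy: 0.6 × 0.65 × 0.1 × 0.6 × (1−0.7) × (1−0.6) = 0.002808
P(faulty | x) = 0.0189 / 0.021708 ≈ 0.871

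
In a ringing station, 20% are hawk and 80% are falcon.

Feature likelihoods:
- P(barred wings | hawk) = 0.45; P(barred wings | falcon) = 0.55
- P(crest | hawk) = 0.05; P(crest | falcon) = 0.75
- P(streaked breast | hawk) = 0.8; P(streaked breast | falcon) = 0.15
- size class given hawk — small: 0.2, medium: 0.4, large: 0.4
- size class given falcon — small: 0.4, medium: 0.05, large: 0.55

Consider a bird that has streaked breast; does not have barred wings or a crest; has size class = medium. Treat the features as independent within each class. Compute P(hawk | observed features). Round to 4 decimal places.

0.9802

hawk: 0.2 × (1−0.45) × (1−0.05) × 0.8 × 0.4 = 0.03344
falcon: 0.8 × (1−0.55) × (1−0.75) × 0.15 × 0.05 = 0.000675
P(hawk | x) = 0.03344 / 0.034115 ≈ 0.9802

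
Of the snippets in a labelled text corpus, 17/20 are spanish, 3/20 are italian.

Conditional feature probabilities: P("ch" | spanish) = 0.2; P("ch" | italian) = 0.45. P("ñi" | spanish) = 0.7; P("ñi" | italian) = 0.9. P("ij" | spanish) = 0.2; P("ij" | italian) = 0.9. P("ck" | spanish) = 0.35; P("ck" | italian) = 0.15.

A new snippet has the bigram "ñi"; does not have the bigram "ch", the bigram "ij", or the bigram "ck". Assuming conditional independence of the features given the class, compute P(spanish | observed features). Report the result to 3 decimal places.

0.975

spanish: 0.85 × (1−0.2) × 0.7 × (1−0.2) × (1−0.35) = 0.24752
italian: 0.15 × (1−0.45) × 0.9 × (1−0.9) × (1−0.15) = 0.00631125
P(spanish | x) = 0.24752 / 0.25383125 ≈ 0.975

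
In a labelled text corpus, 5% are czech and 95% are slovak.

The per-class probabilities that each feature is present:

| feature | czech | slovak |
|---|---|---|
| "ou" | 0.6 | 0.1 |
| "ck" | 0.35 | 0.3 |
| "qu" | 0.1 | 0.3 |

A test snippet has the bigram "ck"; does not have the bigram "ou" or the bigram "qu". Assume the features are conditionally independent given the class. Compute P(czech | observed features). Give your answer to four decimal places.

czech: 0.05 × (1−0.6) × 0.35 × (1−0.1) = 0.0063
slovak: 0.95 × (1−0.1) × 0.3 × (1−0.3) = 0.17955
P(czech | x) = 0.0063 / 0.18585 ≈ 0.0339

0.0339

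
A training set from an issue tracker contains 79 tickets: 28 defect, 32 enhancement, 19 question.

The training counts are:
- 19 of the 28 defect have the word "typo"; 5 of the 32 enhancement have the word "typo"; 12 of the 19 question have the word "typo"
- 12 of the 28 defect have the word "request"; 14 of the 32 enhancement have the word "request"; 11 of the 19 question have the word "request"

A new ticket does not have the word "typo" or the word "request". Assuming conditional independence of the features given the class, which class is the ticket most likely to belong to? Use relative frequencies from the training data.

enhancement

defect: (28/79) × (9/28) × (16/28) ≈ 0.0650995
enhancement: (32/79) × (27/32) × (18/32) ≈ 0.192247
question: (19/79) × (7/19) × (8/19) ≈ 0.0373085
Highest score → enhancement.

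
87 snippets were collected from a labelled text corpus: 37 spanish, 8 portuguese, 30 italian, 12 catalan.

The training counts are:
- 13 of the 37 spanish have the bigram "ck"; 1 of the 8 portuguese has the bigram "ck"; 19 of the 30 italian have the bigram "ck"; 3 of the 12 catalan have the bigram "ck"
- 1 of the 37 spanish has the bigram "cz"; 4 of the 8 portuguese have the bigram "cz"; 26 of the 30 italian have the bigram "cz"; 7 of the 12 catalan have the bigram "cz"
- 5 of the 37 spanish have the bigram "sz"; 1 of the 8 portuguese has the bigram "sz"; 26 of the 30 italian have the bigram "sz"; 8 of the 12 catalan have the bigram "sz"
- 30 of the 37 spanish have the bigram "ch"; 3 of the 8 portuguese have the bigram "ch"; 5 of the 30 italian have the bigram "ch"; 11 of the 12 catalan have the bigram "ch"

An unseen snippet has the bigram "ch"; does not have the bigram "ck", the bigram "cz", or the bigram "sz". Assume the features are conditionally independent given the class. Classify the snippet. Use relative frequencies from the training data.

spanish

spanish: (37/87) × (24/37) × (36/37) × (32/37) × (30/37) ≈ 0.188218
portuguese: (8/87) × (7/8) × (4/8) × (7/8) × (3/8) ≈ 0.0132004
italian: (30/87) × (11/30) × (4/30) × (4/30) × (5/30) ≈ 0.000374628
catalan: (12/87) × (9/12) × (5/12) × (4/12) × (11/12) ≈ 0.0131705
Highest score → spanish.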